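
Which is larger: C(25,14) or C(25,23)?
C(25,14)
C(25,14)=4,457,400, C(25,23)=300.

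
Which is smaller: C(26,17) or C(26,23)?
C(26,23)
C(26,17)=3,124,550, C(26,23)=2,600.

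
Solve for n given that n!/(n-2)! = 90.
n!/(n-2)! = n×(n-1), a product of 2 consecutive integers ≈ (n−0.5)^2. 90^(1/2) + 0.5 ≈ 10.0; check n = 10: 10×9 = 90 ✓. So n = 10.

Answer: 10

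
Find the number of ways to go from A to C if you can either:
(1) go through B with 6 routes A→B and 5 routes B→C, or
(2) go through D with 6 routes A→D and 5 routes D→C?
60

Explanation: Route via B: 6×5=30. Route via D: 6×5=30. Total: 60.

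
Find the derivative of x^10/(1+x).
(10x^9(1+x) - x^10)/(1+x)²

Reasoning: Quotient rule: [10x^{9}(1+x) - x^10]/(1+x)².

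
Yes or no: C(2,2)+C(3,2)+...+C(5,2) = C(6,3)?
Yes

Hockey stick identity gives Σ = C(6,3) = 20; RHS C(6,3) = 20.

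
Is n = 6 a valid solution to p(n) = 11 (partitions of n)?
Pentagonal recurrence p(n) = p(n−1) + p(n−2) − p(n−5) − p(n−7) + …: p(6) = p(5) + p(4) − p(1) = 7 + 5 − 1 = 11, which equals 11.

Answer: Yes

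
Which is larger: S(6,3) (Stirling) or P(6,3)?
P(6,3)

Reasoning: S(6,3) = 3·S(5,3) + S(5,2) = 3·25 + 15 = 90; P(6,3) = 120.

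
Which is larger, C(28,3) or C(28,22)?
C(28,22)
C(28,3)=3,276, C(28,22)=376,740.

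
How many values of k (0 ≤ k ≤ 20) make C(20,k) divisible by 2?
Checking C(20,k) mod 2 for k = 0..20: divisible at k = 1, 2, 3, 5, 6, 7, 8, 9, 10, 11, 12, 13, 14, 15, 17, 18, 19. That's 17 values.

Answer: 17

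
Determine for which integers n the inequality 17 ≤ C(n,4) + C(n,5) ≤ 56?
6, 7

C(5,4)+C(5,5)=6; C(6,4)+C(6,5)=21; C(7,4)+C(7,5)=56; C(8,4)+C(8,5)=126. So valid n = 6, 7.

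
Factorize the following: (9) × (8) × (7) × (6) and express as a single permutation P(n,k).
Product of 4 consecutive descending integers starting at 9: P(9,4) = 9!/5! = 3,024.

Answer: P(9,4) = 9!/(5)!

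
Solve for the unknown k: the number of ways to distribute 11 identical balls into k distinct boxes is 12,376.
7

Stars and bars: the count is C(11+k−1, k−1), increasing in k. k=5: C(15,4) = 1,365, k=6: C(16,5) = 4,368, k=7: C(17,6) = 12,376 ✓. So k = 7.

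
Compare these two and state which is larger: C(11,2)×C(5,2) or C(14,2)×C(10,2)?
C(14,2)×C(10,2)

C(11,2)×C(5,2)=550, C(14,2)×C(10,2)=4,095.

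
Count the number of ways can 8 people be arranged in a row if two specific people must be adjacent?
10,080

Treat pair as unit: (8-1)! arrangements × 2 internal orders = 10,080.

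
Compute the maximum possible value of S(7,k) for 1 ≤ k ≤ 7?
350

Explanation: Row S(7,k) for k = 1..7 (via S(n,k) = k·S(n−1,k) + S(n−1,k−1)): 1, 63, 301, 350, 140, 21, 1. The row is unimodal; maximum at k = 4: 350.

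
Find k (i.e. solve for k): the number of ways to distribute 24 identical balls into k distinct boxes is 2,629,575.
8
Stars and bars: the count is C(24+k−1, k−1), increasing in k. k=6: C(29,5) = 118,755, k=7: C(30,6) = 593,775, k=8: C(31,7) = 2,629,575 ✓. So k = 8.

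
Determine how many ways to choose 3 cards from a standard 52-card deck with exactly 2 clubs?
3,042

Explanation: 13 clubs and 39 non-clubs: C(13,2) × C(39,1) = 78 × 39 = 3,042.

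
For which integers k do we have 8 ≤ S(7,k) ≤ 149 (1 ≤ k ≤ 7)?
2, 5, 6

Reasoning: S(7,1)=1; S(7,2)=63; S(7,3)=301; S(7,4)=350; S(7,5)=140; S(7,6)=21; S(7,7)=1. So valid k = 2, 5, 6.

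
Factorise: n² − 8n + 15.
(n − 3)(n − 5)

Working:
Seek roots whose sum is 8 and product is 15: (3, 5). So n² − 8n + 15 = (n − 3)(n − 5).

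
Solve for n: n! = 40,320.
8

Explanation: n! is strictly increasing. 6! = 720, 7! = 5,040, 8! = 40,320 ✓. So n = 8.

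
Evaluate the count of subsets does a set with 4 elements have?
16

Solution: Each element can be included or excluded: 2^4 = 16.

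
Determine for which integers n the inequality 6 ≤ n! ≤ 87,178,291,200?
3, 4, 5, 6, 7, 8, 9, 10, 11, 12, 13, 14

Solution: n! is strictly increasing; 3! = 6 and 14! = 87,178,291,200, so valid n = 3, 4, 5, 6, 7, 8, 9, 10, 11, 12, 13, 14.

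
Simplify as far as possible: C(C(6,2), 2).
105
C(6,2) = 15, then C(15, 2) = 105.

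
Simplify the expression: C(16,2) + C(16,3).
680
By Pascal's identity: C(17,3) = 680.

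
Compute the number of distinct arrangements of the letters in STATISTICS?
50,400

Solution: Word has 10 letters (S=3, T=3, A=1, I=2, C=1). Arrangements: 10!/Π(k!) = 50,400.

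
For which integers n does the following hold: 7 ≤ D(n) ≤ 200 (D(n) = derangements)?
4, 5

Reasoning: Using D(n) = (n−1)[D(n−1) + D(n−2)] with D(1)=0, D(2)=1: D(3)=2; D(4)=9; D(5)=44; D(6)=265. So valid n = 4, 5.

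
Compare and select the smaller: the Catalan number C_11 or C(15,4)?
C_11 = C(22,11)/(11+1) = 705,432/12 = 58,786; C(15,4) = 1,365.

Answer: C(15,4)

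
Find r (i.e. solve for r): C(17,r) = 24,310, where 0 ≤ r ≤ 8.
8
C(17,r) is increasing for 0 ≤ r ≤ 8. Stepping up (C(17,r+1) = C(17,r)·(17−r)/(r+1)): C(17,1) = 17, C(17,2) = 136, C(17,3) = 680, C(17,4) = 2,380, C(17,5) = 6,188, C(17,6) = 12,376, C(17,7) = 19,448, C(17,8) = 24,310 ✓. So r = 8.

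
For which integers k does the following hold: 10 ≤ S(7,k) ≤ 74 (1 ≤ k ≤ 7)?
S(7,1)=1; S(7,2)=63; S(7,3)=301; S(7,4)=350; S(7,5)=140; S(7,6)=21; S(7,7)=1. So valid k = 2, 6.

Answer: 2, 6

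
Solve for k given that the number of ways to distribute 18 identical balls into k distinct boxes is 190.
Stars and bars: the count is C(18+k−1, k−1), increasing in k. k=2: C(19,1) = 19, k=3: C(20,2) = 190 ✓. So k = 3.

Answer: 3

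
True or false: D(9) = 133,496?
True

Explanation: Derangements of 9 elements: D(9) = (9-1)·[D(8) + D(7)] = 8·[14,833 + 1,854] = 133,496.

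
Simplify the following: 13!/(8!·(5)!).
1,287

Solution: This is C(13,8) = 1,287.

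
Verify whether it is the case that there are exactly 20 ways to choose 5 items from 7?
False

Working:
C(7,5) = 21 ≠ 20.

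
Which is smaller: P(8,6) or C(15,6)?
C(15,6)

Reasoning: P(8,6)=20,160, C(15,6)=5,005.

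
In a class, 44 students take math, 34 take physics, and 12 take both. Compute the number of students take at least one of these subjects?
66

Reasoning: |A∪B| = |A|+|B|-|A∩B| = 44+34-12 = 66.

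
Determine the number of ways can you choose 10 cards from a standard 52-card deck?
C(52,10) = 15,820,024,220.

Answer: 15,820,024,220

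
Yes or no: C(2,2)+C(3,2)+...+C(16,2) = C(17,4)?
Hockey stick identity gives Σ = C(17,3) = 680; RHS C(17,4) = 2,380.
Final answer: No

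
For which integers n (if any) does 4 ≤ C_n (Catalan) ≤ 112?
C_2=2; C_3=5; C_4=14; C_5=42; C_6=132. So valid n = 3, 4, 5.
Final answer: 3, 4, 5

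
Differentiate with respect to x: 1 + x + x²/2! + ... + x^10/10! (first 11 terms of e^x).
1 + x + x²/2! + ... + x^9/9!
Differentiating term by term gives the first 10 terms of e^x.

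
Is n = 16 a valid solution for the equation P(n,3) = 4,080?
P(16,3) = 16·15·14 = 3,360, which does not equal 4,080.
Final answer: No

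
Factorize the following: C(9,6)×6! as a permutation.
C(9,6)×6! = [9!/(6!(3)!)]×6! = 9!/(3)! = P(9,6) = 60,480.
Final answer: P(9,6)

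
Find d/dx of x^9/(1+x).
(9x^8(1+x) - x^9)/(1+x)²

Working:
Quotient rule: [9x^{8}(1+x) - x^9]/(1+x)².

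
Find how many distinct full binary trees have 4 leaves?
5

Using the Catalan number formula: C_n = C(2n, n) / (n+1)
C_3 = C(6, 3) / (3+1)
     = 20 / 4
     = 5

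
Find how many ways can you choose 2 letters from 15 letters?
C(15,2) = 15! / (2! × (15-2)!)
         = 15! / (2! × 13!)
         = 105

Answer: 105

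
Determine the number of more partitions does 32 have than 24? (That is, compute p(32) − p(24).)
6,774

Working:
Pentagonal recurrence p(n) = p(n−1) + p(n−2) − p(n−5) − p(n−7) + …: p(32) = p(31) + p(30) − p(27) − p(25) + p(20) + p(17) − p(10) − p(6) = 6,842 + 5,604 − 3,010 − 1,958 + 627 + 297 − 42 − 11 = 8,349.
p(24) = p(23) + p(22) − p(19) − p(17) + p(12) + p(9) − p(2) = 1,255 + 1,002 − 490 − 297 + 77 + 30 − 2 = 1,575.
Difference = 8,349 − 1,575 = 6,774.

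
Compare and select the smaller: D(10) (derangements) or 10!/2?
D(10)

Solution: D(10) = (10-1)·[D(9) + D(8)] = 9·[133,496 + 14,833] = 1,334,961; 10!/2 = 3,628,800/2 = 1,814,400.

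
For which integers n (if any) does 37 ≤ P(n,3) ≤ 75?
P(4,3)=24; P(5,3)=60; P(6,3)=120. So valid n = 5.
Final answer: 5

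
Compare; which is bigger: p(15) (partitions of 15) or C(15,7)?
C(15,7)

Pentagonal recurrence p(n) = p(n−1) + p(n−2) − p(n−5) − p(n−7) + …: p(15) = p(14) + p(13) − p(10) − p(8) + p(3) + p(0) = 135 + 101 − 42 − 22 + 3 + 1 = 176; C(15,7) = 6,435.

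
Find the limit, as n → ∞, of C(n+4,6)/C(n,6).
Both numerator and denominator grow as n^6/6! for large n, so the ratio → 1.

Answer: 1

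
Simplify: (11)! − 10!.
(11)! − 10! = (11)·10! − 10! = (11−1)·10! = 10·10! = 36,288,000.

Answer: 36,288,000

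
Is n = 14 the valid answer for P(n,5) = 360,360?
P(14,5) = 14·13·12·11·10 = 240,240, which does not equal 360,360.
Final answer: No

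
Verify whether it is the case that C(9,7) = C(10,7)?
False

Explanation: LHS = C(9,7) = 36; RHS = C(10,7) = 120. 36 ≠ 120, so the statement does not hold.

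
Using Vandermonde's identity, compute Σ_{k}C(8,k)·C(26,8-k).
18,156,204

Explanation: = C(8+26,8) = C(34,8) = 18,156,204.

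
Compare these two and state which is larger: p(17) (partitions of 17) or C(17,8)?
C(17,8)

Solution: Pentagonal recurrence p(n) = p(n−1) + p(n−2) − p(n−5) − p(n−7) + …: p(17) = p(16) + p(15) − p(12) − p(10) + p(5) + p(2) = 231 + 176 − 77 − 42 + 7 + 2 = 297; C(17,8) = 24,310.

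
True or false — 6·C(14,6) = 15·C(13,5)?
False

Reasoning: Absorption identity k·C(n,k) = n·C(n-1,k-1). LHS = 6·3003 = 18,018; RHS = 15·1287 = 19,305.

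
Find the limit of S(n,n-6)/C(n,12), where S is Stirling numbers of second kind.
10395

Reasoning: The leading term of S(n,n-6) as a polynomial in n is (11)!!·C(n,12), so the ratio → (11)!! = 10395.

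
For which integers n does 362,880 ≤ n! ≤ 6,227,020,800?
9, 10, 11, 12, 13

Reasoning: n! is strictly increasing; 9! = 362,880 and 13! = 6,227,020,800, so valid n = 9, 10, 11, 12, 13.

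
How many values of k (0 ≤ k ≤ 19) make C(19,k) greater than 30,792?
6

Row 19 is unimodal and symmetric about k=19/2. C(19,6)=27,132 ≤ 30,792; C(19,7)=50,388 > 30,792; by symmetry C(19,k) > 30,792 for k = 7..12. That's 12 - 7 + 1 = 6 values.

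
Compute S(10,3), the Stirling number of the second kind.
9,330

Working:
Using the Stirling recurrence: S(n,k) = k·S(n-1,k) + S(n-1,k-1)
S(10,3) = 3·S(9,3) + S(9,2)
         = 3·3025 + 255
         = 9075 + 255
         = 9,330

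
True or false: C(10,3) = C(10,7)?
True

Solution: C(10,3) = C(10,10-3) by the symmetry property; both equal 120.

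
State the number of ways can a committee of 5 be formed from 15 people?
C(15,5) = 15! / (5! × (15-5)!)
         = 15! / (5! × 10!)
         = 3,003
Final answer: 3,003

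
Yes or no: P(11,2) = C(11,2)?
No

Working:
P(11,2) = 110 but C(11,2) = 55; they differ by a factor of 2! = 2, so the statement does not hold.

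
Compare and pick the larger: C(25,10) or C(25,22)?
C(25,10)=3,268,760, C(25,22)=2,300.
Final answer: C(25,10)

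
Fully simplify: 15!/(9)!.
3,603,600

Solution: This equals 15×14×...×10 = 3,603,600.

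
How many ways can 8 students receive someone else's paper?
14,833

Working:
Using D(n) = (n-1)[D(n-1) + D(n-2)]:
D(8) = (8-1) × [D(7) + D(6)]
      = 7 × [1854 + 265]
      = 7 × 2119
      = 14,833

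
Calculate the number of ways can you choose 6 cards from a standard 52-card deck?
20,358,520

Explanation: C(52,6) = 20,358,520.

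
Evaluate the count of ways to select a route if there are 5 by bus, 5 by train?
10

Solution: By the addition principle: 5 + 5 = 10.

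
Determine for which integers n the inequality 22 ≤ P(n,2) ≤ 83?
6, 7, 8, 9

Explanation: P(5,2)=20; P(6,2)=30; P(7,2)=42; P(8,2)=56; P(9,2)=72; P(10,2)=90. So valid n = 6, 7, 8, 9.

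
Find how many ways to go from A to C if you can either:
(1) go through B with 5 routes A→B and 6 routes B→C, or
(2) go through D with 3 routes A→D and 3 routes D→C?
39
Route via B: 5×6=30. Route via D: 3×3=9. Total: 39.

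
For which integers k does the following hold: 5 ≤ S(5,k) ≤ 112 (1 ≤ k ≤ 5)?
S(5,1)=1; S(5,2)=15; S(5,3)=25; S(5,4)=10; S(5,5)=1. So valid k = 2, 3, 4.
Final answer: 2, 3, 4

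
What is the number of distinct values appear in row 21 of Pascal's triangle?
11

Reasoning: Row 21 has entries C(21,0)..C(21,21); by symmetry C(21,k)=C(21,21-k), giving 11 distinct values.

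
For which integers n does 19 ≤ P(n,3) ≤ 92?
P(3,3)=6; P(4,3)=24; P(5,3)=60; P(6,3)=120. So valid n = 4, 5.
Final answer: 4, 5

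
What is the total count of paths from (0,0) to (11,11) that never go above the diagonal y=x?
58,786

Reasoning: Counted by the Catalan number C_11: C_11 = C(22,11)/(11+1) = 705,432/12 = 58,786.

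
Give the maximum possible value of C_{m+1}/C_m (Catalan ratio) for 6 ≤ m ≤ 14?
C_{m+1}/C_m = 2(2m+1)/(m+2), which increases with m. Maximum at m = 14: 2·29/16 = 29/8.

Answer: 29/8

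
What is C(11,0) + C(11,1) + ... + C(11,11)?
Sum of binomial coefficients = 2^11 = 2,048.

Answer: 2,048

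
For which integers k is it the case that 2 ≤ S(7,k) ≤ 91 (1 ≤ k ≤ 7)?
2, 6

S(7,1)=1; S(7,2)=63; S(7,3)=301; S(7,4)=350; S(7,5)=140; S(7,6)=21; S(7,7)=1. So valid k = 2, 6.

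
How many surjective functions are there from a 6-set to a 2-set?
62

Onto functions = 2! × S(6,2)
First compute S(6,2) via recurrence:
Using the Stirling recurrence: S(n,k) = k·S(n-1,k) + S(n-1,k-1)
S(6,2) = 2·S(5,2) + S(5,1)
         = 2·15 + 1
         = 30 + 1
         = 31
Then: 2 × 31 = 62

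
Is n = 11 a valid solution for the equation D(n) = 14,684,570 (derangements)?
Yes

D(11) = (11-1)·[D(10) + D(9)] = 10·[1,334,961 + 133,496] = 14,684,570, which equals 14,684,570.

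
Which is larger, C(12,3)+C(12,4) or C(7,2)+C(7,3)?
C(12,3)+C(12,4)

Reasoning: First=715, Second=56.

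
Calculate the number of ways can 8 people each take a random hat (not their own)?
Using D(n) = (n-1)[D(n-1) + D(n-2)]:
D(8) = (8-1) × [D(7) + D(6)]
      = 7 × [1854 + 265]
      = 7 × 2119
      = 14,833

Answer: 14,833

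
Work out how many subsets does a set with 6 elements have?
64

Explanation: Each element can be included or excluded: 2^6 = 64.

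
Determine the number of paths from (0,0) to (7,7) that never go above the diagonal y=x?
429

Working:
Counted by the Catalan number C_7: C_7 = C(14,7)/(7+1) = 3,432/8 = 429.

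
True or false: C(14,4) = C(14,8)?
False

Working:
C(14,4) = 1,001 but C(14,8) = 3,003; symmetry gives C(14,4) = C(14,10), not C(14,8).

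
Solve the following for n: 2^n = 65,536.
16

Reasoning: 65,536 = 1,024 × 64 = 2^10 × 2^6 = 2^16, so n = 16.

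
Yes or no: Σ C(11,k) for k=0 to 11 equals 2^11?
Yes
Binomial theorem: Σ C(11,k) = (1+1)^11 = 2^11 = 2,048; RHS 2^11 = 2,048.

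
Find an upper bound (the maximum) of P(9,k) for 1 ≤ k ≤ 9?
362,880

Explanation: P(9,k) increases in k, so maximum at k = 9: 9! = 362,880.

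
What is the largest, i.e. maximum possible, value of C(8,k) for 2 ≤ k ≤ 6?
70

Solution: C(8,k) is maximised at the centre of the row: C(8,4) = 70.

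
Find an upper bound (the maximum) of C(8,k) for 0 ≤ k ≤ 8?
70

Reasoning: Maximum at k = 4: C(8,4) = 70.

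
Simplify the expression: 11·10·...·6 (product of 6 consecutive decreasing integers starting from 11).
332,640

Explanation: This is P(11,6) = 11!/(5)! = 332,640.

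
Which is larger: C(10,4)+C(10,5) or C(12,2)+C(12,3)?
C(10,4)+C(10,5)

Solution: First=462, Second=286.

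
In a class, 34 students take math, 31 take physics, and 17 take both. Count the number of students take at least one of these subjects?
48

Working:
|A∪B| = |A|+|B|-|A∩B| = 34+31-17 = 48.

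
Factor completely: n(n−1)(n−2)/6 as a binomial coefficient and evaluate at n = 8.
C(n,3); C(8,3) = 56

Reasoning: n(n−1)(n−2)/6 = n!/(3!(n−3)!) = C(n,3). At n = 8: C(8,3) = 56.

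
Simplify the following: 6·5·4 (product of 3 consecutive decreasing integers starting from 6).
120

Reasoning: This is P(6,3) = 6!/(3)! = 120.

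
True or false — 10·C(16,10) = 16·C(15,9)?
True

Absorption identity k·C(n,k) = n·C(n-1,k-1). LHS = 10·8008 = 80,080; RHS = 16·5005 = 80,080.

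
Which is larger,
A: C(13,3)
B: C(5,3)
A=C(13,3)=286, B=C(5,3)=10.

Answer: A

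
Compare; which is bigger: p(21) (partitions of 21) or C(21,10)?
C(21,10)
Pentagonal recurrence p(n) = p(n−1) + p(n−2) − p(n−5) − p(n−7) + …: p(21) = p(20) + p(19) − p(16) − p(14) + p(9) + p(6) = 627 + 490 − 231 − 135 + 30 + 11 = 792; C(21,10) = 352,716.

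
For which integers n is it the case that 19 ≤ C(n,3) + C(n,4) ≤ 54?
6

Working:
C(5,3)+C(5,4)=15; C(6,3)+C(6,4)=35; C(7,3)+C(7,4)=70. So valid n = 6.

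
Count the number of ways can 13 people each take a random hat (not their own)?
Using D(n) = (n-1)[D(n-1) + D(n-2)]:
D(13) = (13-1) × [D(12) + D(11)]
      = 12 × [176214841 + 14684570]
      = 12 × 190899411
      = 2,290,792,932
Final answer: 2,290,792,932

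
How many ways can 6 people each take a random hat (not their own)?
265

Solution: Using D(n) = (n-1)[D(n-1) + D(n-2)]:
D(6) = (6-1) × [D(5) + D(4)]
      = 5 × [44 + 9]
      = 5 × 53
      = 265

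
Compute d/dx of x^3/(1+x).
(3x^2(1+x) - x^3)/(1+x)²
Quotient rule: [3x^{2}(1+x) - x^3]/(1+x)².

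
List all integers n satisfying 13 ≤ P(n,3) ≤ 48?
4

P(3,3)=6; P(4,3)=24; P(5,3)=60. So valid n = 4.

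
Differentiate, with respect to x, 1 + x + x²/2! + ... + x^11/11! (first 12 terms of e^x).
1 + x + x²/2! + ... + x^10/10!

Differentiating term by term gives the first 11 terms of e^x.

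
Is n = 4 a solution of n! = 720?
No

Working:
4! = 4·3! = 4·6 = 24, which does not equal 720.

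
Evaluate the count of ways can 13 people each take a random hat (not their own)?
2,290,792,932

Reasoning: Using D(n) = (n-1)[D(n-1) + D(n-2)]:
D(13) = (13-1) × [D(12) + D(11)]
      = 12 × [176214841 + 14684570]
      = 12 × 190899411
      = 2,290,792,932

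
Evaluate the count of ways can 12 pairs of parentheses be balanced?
208,012

Working:
Using the Catalan number formula: C_n = C(2n, n) / (n+1)
C_12 = C(24, 12) / (12+1)
     = 2704156 / 13
     = 208,012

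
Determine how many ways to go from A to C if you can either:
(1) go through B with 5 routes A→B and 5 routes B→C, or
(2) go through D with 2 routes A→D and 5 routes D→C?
35
Route via B: 5×5=25. Route via D: 2×5=10. Total: 35.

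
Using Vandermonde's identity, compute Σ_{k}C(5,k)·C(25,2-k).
= C(5+25,2) = C(30,2) = 435.
Final answer: 435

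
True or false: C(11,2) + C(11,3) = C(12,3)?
True
Pascal's identity: LHS = 55 + 165 = 220; RHS = C(12,3) = 220. Both sides agree, so the statement holds.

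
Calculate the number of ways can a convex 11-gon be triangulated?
4,862

Working:
Using the Catalan number formula: C_n = C(2n, n) / (n+1)
C_9 = C(18, 9) / (9+1)
     = 48620 / 10
     = 4,862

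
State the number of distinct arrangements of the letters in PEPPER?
60

Explanation: Word has 6 letters (P=3, E=2, R=1). Arrangements: 6!/Π(k!) = 60.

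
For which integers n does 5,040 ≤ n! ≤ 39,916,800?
n! is strictly increasing; 7! = 5,040 and 11! = 39,916,800, so valid n = 7, 8, 9, 10, 11.

Answer: 7, 8, 9, 10, 11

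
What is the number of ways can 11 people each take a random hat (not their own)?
Using D(n) = (n-1)[D(n-1) + D(n-2)]:
D(11) = (11-1) × [D(10) + D(9)]
      = 10 × [1334961 + 133496]
      = 10 × 1468457
      = 14,684,570

Answer: 14,684,570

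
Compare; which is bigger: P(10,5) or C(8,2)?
P(10,5)

Working:
P(10,5)=30,240, C(8,2)=28.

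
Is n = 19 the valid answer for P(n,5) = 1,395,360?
Yes

P(19,5) = 19·18·17·16·15 = 1,395,360, which equals 1,395,360.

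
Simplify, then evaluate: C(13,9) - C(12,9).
C(13,9) - C(12,9) = C(12,8) = 495.
Final answer: 495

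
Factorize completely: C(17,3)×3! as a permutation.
P(17,3)

Explanation: C(17,3)×3! = [17!/(3!(14)!)]×3! = 17!/(14)! = P(17,3) = 4,080.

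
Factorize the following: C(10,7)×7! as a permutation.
P(10,7)
C(10,7)×7! = [10!/(7!(3)!)]×7! = 10!/(3)! = P(10,7) = 604,800.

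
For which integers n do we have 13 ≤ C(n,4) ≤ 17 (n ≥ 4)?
6

Working:
C(5,4)=5; C(6,4)=15; C(7,4)=35. So valid n = 6.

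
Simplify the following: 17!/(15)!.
This equals 17×16 = 272.

Answer: 272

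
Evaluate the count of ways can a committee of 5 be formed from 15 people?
3,003

Explanation: C(15,5) = 15! / (5! × (15-5)!)
         = 15! / (5! × 10!)
         = 3,003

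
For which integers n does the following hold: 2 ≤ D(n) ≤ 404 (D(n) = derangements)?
3, 4, 5, 6

Using D(n) = (n−1)[D(n−1) + D(n−2)] with D(1)=0, D(2)=1: D(2)=1; D(3)=2; D(4)=9; D(5)=44; D(6)=265; D(7)=1,854. So valid n = 3, 4, 5, 6.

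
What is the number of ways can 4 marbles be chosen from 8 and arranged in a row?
1,680

Explanation: P(8,4) = 8!/(8-4)! = 1,680.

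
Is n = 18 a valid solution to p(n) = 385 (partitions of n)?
Pentagonal recurrence p(n) = p(n−1) + p(n−2) − p(n−5) − p(n−7) + …: p(18) = p(17) + p(16) − p(13) − p(11) + p(6) + p(3) = 297 + 231 − 101 − 56 + 11 + 3 = 385, which equals 385.

Answer: Yes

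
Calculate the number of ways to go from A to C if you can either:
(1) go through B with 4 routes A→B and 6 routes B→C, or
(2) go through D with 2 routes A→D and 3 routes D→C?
30

Route via B: 4×6=24. Route via D: 2×3=6. Total: 30.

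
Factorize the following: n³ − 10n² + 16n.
n(n − 2)(n − 8)

Solution: n³ − 10n² + 16n = n(n² − 10n + 16) = n(n − 2)(n − 8).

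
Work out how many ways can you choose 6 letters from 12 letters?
924

C(12,6) = 12! / (6! × (12-6)!)
         = 12! / (6! × 6!)
         = 924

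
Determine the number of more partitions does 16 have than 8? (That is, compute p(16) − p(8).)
209

Reasoning: Pentagonal recurrence p(n) = p(n−1) + p(n−2) − p(n−5) − p(n−7) + …: p(16) = p(15) + p(14) − p(11) − p(9) + p(4) + p(1) = 176 + 135 − 56 − 30 + 5 + 1 = 231.
p(8) = p(7) + p(6) − p(3) − p(1) = 15 + 11 − 3 − 1 = 22.
Difference = 231 − 22 = 209.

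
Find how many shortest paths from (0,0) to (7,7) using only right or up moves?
Choose 7 rights from 14 moves: C(14,7) = 3,432.
Final answer: 3,432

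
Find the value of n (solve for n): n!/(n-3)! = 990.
11
n!/(n-3)! = n×(n-1)×(n-2), a product of 3 consecutive integers ≈ (n−1)^3. 990^(1/3) + 1 ≈ 11.0; check n = 11: 11×10×9 = 990 ✓. So n = 11.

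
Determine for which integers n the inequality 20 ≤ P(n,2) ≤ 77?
5, 6, 7, 8, 9

P(4,2)=12; P(5,2)=20; P(6,2)=30; P(7,2)=42; P(8,2)=56; P(9,2)=72; P(10,2)=90. So valid n = 5, 6, 7, 8, 9.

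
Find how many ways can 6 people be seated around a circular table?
120

Reasoning: Circular arrangements: (6-1)! = 120.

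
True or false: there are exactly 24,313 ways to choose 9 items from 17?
False

Explanation: C(17,9) = 24,310 ≠ 24313.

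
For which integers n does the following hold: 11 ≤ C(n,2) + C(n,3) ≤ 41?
5, 6

Working:
C(4,2)+C(4,3)=10; C(5,2)+C(5,3)=20; C(6,2)+C(6,3)=35; C(7,2)+C(7,3)=56. So valid n = 5, 6.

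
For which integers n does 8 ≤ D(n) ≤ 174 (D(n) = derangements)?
4, 5

Working:
Using D(n) = (n−1)[D(n−1) + D(n−2)] with D(1)=0, D(2)=1: D(3)=2; D(4)=9; D(5)=44; D(6)=265. So valid n = 4, 5.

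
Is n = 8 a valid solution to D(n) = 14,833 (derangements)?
D(8) = (8-1)·[D(7) + D(6)] = 7·[1,854 + 265] = 14,833, which equals 14,833.

Answer: Yes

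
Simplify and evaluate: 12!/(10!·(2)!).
66

This is C(12,10) = 66.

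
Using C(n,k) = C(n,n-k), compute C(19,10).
92,378

Working:
C(19,10) = C(19,9) = 92,378.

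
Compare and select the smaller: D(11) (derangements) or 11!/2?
D(11)

Reasoning: D(11) = (11-1)·[D(10) + D(9)] = 10·[1,334,961 + 133,496] = 14,684,570; 11!/2 = 39,916,800/2 = 19,958,400.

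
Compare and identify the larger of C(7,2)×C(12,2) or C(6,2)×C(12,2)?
C(7,2)×C(12,2)

C(7,2)×C(12,2)=1,386, C(6,2)×C(12,2)=990.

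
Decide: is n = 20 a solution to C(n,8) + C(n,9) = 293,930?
Yes

Explanation: C(20,8) + C(20,9) = 125,970 + 167,960 = 293,930, which equals 293,930.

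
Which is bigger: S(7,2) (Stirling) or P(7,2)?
S(7,2)
S(7,2) = 2·S(6,2) + S(6,1) = 2·31 + 1 = 63; P(7,2) = 42.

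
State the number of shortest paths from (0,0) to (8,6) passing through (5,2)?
735
To (5,2): C(7,5)=21. From there: C(7,3)=35. Total: 735.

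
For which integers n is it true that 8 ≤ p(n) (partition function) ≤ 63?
6, 7, 8, 9, 10, 11

Solution: Tabulating p(n) via p(n) = p(n−1) + p(n−2) − p(n−5) − p(n−7) + …: p(5)=7; p(6)=11; p(7)=15; p(8)=22; p(9)=30; p(10)=42; p(11)=56; p(12)=77. So valid n = 6, 7, 8, 9, 10, 11.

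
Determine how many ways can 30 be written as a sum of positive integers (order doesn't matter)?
5,604

Solution: Pentagonal recurrence p(n) = p(n−1) + p(n−2) − p(n−5) − p(n−7) + …: p(30) = p(29) + p(28) − p(25) − p(23) + p(18) + p(15) − p(8) − p(4) = 4,565 + 3,718 − 1,958 − 1,255 + 385 + 176 − 22 − 5 = 5,604.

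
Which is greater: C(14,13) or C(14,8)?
C(14,8)

Solution: C(14,13)=14, C(14,8)=3,003.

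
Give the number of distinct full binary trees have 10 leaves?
4,862

Working:
Using the Catalan number formula: C_n = C(2n, n) / (n+1)
C_9 = C(18, 9) / (9+1)
     = 48620 / 10
     = 4,862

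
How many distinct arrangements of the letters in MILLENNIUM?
226,800

Solution: Word has 10 letters (M=2, I=2, L=2, E=1, N=2, U=1). Arrangements: 10!/Π(k!) = 226,800.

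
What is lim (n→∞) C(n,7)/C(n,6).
∞

C(n,7)/C(n,6) = (n-6)/7 → ∞ as n → ∞.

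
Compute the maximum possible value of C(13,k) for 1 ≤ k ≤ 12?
1,716
C(13,k) is maximised at the centre of the row: C(13,6) = 1,716.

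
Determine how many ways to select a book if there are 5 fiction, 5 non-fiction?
10

Reasoning: By the addition principle: 5 + 5 = 10.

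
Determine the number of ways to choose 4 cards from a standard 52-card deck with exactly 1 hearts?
118,807

13 hearts and 39 non-hearts: C(13,1) × C(39,3) = 13 × 9139 = 118,807.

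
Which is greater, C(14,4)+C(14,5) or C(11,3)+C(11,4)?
First=3,003, Second=495.

Answer: C(14,4)+C(14,5)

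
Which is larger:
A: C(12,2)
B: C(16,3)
A=C(12,2)=66, B=C(16,3)=560.
Final answer: B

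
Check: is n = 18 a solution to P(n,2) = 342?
No

Working:
P(18,2) = 18·17 = 306, which does not equal 342.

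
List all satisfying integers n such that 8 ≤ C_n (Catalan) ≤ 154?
4, 5, 6

Reasoning: C_3=5; C_4=14; C_5=42; C_6=132; C_7=429. So valid n = 4, 5, 6.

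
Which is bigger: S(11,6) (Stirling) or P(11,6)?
P(11,6)

Reasoning: S(11,6) = 6·S(10,6) + S(10,5) = 6·22,827 + 42,525 = 179,487; P(11,6) = 332,640.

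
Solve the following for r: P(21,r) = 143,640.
4

P(21,r) = 21·20·…·(21−r+1), a product of r factors. Multiplying down from 21: 21 = 21; 21·20 = 420; 21·20·19 = 7,980; 21·20·19·18 = 143,640 ✓ (4 factors). So r = 4.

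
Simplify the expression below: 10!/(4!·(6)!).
This is C(10,4) = 210.
Final answer: 210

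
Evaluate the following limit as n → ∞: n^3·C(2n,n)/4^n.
∞

C(2n,n) ~ 4^n/√(πn), so n^3·C(2n,n)/4^n ~ n^(3 − 1/2)/√π → ∞.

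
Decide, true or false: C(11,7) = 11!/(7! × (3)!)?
False

Reasoning: The correct denominator is 7!×4!, giving C(11,7) = 330; the stated RHS is 11!/(7!×3!) = 1,320 ≠ 330, so the statement does not hold.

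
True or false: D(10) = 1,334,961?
Derangements of 10 elements: D(10) = (10-1)·[D(9) + D(8)] = 9·[133,496 + 14,833] = 1,334,961.

Answer: True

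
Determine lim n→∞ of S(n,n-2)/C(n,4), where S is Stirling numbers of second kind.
The leading term of S(n,n-2) as a polynomial in n is (3)!!·C(n,4), so the ratio → (3)!! = 3.

Answer: 3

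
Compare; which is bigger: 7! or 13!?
13!

7!=5,040, 13!=6,227,020,800. 13! > 7!.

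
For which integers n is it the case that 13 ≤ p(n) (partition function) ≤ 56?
7, 8, 9, 10, 11
Tabulating p(n) via p(n) = p(n−1) + p(n−2) − p(n−5) − p(n−7) + …: p(6)=11; p(7)=15; p(8)=22; p(9)=30; p(10)=42; p(11)=56; p(12)=77. So valid n = 7, 8, 9, 10, 11.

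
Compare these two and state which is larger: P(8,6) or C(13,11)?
P(8,6)

Reasoning: P(8,6)=20,160, C(13,11)=78.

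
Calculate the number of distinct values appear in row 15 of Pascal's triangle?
Row 15 has entries C(15,0)..C(15,15); by symmetry C(15,k)=C(15,15-k), giving 8 distinct values.

Answer: 8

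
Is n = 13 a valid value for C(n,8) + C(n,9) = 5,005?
No

Working:
C(13,8) + C(13,9) = 1,287 + 715 = 2,002, which does not equal 5,005.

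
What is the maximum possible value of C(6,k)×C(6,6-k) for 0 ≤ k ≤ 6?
400
C(6,k)·C(6,6-k) = C(6,k)², maximised at the centre k = 3: C(6,3)² = 400.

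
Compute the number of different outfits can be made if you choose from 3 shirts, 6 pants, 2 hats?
36

Working:
By the multiplication principle: 3 × 6 × 2 = 36.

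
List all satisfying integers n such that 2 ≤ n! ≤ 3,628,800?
n! is strictly increasing; 2! = 2 and 10! = 3,628,800, so valid n = 2, 3, 4, 5, 6, 7, 8, 9, 10.
Final answer: 2, 3, 4, 5, 6, 7, 8, 9, 10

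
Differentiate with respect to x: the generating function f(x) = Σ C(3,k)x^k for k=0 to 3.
Σ k·C(3,k)x^(k-1) for k=1 to 3

Explanation: Term-by-term differentiation gives Σ k·C(3,k)x^{k-1} for k=1 to 3.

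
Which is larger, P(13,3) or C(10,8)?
P(13,3)=1,716, C(10,8)=45.

Answer: P(13,3)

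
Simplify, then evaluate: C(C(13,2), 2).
C(13,2) = 78, then C(78, 2) = 3,003.

Answer: 3,003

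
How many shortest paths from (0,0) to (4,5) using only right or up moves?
126

Working:
Choose 4 rights from 9 moves: C(9,4) = 126.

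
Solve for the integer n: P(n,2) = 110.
11

P(n,2) = n(n−1) is increasing in n; n(n−1) ≈ (n−0.5)^2 = 110 gives n ≈ 11.0. Check: P(9,2) = 72, P(10,2) = 90, P(11,2) = 110 ✓. So n = 11.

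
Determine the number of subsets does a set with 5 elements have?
32

Explanation: Each element can be included or excluded: 2^5 = 32.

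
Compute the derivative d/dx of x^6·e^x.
(6x^5 + x^6)e^x

Product rule: d/dx[x^6]·e^x + x^6·d/dx[e^x] = 6x^{5}e^x + x^6e^x.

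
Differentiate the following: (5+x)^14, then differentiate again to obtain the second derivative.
182(5+x)^12

Solution: First derivative: 14(5+x)^{13}. Second derivative: 14·13·(5+x)^{12} = 182(5+x)^{12}.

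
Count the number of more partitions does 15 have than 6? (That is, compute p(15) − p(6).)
165

Solution: Pentagonal recurrence p(n) = p(n−1) + p(n−2) − p(n−5) − p(n−7) + …: p(15) = p(14) + p(13) − p(10) − p(8) + p(3) + p(0) = 135 + 101 − 42 − 22 + 3 + 1 = 176.
p(6) = p(5) + p(4) − p(1) = 7 + 5 − 1 = 11.
Difference = 176 − 11 = 165.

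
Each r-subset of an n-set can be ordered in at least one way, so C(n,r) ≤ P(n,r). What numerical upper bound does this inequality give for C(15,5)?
360,360

P(15,5) = 15·14·13·12·11 = 360,360, so C(15,5) ≤ 360,360. (The bound is loose by a factor of 5! = 120: C(15,5) = 360,360/120 = 3,003.)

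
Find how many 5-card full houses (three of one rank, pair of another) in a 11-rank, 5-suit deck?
Triple rank: 11. Triple suits: C(5,3)=10. Pair rank: 10. Pair suits: C(5,2)=10. Total: 11,000.

Answer: 11,000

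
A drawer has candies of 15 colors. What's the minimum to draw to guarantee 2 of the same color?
16

Worst case: 1 of each = 15. One more: 16.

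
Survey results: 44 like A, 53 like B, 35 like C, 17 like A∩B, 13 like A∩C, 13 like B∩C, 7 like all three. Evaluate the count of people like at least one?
96

Explanation: |A∪B∪C| = 44+53+35-17-13-13+7 = 96.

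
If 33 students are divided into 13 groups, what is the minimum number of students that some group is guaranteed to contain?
3

Pigeonhole: ⌈33/13⌉ = 3.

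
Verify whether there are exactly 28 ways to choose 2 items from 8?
C(8,2) = 28.

Answer: True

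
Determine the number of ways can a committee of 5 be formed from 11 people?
462

Working:
C(11,5) = 11! / (5! × (11-5)!)
         = 11! / (5! × 6!)
         = 462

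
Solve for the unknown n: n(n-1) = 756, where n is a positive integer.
28

Reasoning: n² − n − 756 = 0, so n = (1 ± √(1 + 4·756))/2 = (1 ± √3,025)/2 = (1 ± 55)/2, i.e. n = 28 or n = -27. Taking the positive root, n = 28 (check: 28×27 = 756).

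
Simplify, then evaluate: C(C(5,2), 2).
45

Solution: C(5,2) = 10, then C(10, 2) = 45.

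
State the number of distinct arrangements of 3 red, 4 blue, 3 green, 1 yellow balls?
46,200

Explanation: Multinomial: 11!/(3! × 4! × 3! × 1!) = 46,200.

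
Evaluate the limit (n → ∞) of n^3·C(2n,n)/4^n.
∞

Explanation: C(2n,n) ~ 4^n/√(πn), so n^3·C(2n,n)/4^n ~ n^(3 − 1/2)/√π → ∞.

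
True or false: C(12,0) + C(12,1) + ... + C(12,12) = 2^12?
True
Binomial theorem with x = y = 1: Σ C(12,i) = (1+1)^12 = 2^12 = 4,096. The statement holds.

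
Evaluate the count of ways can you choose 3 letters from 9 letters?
C(9,3) = 9! / (3! × (9-3)!)
         = 9! / (3! × 6!)
         = 84

Answer: 84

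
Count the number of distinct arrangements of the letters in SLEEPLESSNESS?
Word has 13 letters (S=5, L=2, E=4, P=1, N=1). Arrangements: 13!/Π(k!) = 1,081,080.
Final answer: 1,081,080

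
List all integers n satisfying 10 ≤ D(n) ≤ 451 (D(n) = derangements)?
5, 6

Solution: Using D(n) = (n−1)[D(n−1) + D(n−2)] with D(1)=0, D(2)=1: D(4)=9; D(5)=44; D(6)=265; D(7)=1,854. So valid n = 5, 6.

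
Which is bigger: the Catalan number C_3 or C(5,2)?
C_3 = C(6,3)/(3+1) = 20/4 = 5; C(5,2) = 10.

Answer: C(5,2)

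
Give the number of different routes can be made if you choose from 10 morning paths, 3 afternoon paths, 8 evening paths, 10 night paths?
2,400

By the multiplication principle: 10 × 3 × 8 × 10 = 2,400.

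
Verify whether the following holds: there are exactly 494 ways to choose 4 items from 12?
False

Solution: C(12,4) = 495 ≠ 494.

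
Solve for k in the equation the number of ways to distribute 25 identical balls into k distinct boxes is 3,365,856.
8
Stars and bars: the count is C(25+k−1, k−1), increasing in k. k=6: C(30,5) = 142,506, k=7: C(31,6) = 736,281, k=8: C(32,7) = 3,365,856 ✓. So k = 8.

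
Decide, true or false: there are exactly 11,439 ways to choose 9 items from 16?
False

Explanation: C(16,9) = 11,440 ≠ 11439.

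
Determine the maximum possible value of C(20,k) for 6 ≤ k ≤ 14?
184,756

Explanation: C(20,k) is maximised at the centre of the row: C(20,10) = 184,756.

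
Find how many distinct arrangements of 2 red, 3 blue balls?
10
Multinomial: 5!/(2! × 3!) = 10.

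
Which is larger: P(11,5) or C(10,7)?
P(11,5)
P(11,5)=55,440, C(10,7)=120.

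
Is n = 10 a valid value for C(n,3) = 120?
Yes

Reasoning: C(10,3) = 10·9·8/3! = 720/6 = 120, which equals 120.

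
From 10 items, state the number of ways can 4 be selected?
210

Working:
C(10,4) = 10! / (4! × (10-4)!)
         = 10! / (4! × 6!)
         = 210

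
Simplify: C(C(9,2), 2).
630

Reasoning: C(9,2) = 36, then C(36, 2) = 630.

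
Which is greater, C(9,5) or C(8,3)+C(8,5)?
C(9,5)

C(9,5)=126; C(8,3)+C(8,5)=56+56=112.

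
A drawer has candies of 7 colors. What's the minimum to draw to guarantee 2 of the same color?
8

Working:
Worst case: 1 of each = 7. One more: 8.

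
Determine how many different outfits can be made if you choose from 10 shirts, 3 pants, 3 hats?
By the multiplication principle: 10 × 3 × 3 = 90.

Answer: 90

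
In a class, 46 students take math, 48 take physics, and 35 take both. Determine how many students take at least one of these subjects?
59

Working:
|A∪B| = |A|+|B|-|A∩B| = 46+48-35 = 59.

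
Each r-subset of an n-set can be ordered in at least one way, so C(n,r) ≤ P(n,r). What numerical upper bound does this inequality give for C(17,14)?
59,281,238,016,000

Working:
P(17,14) = 17·16·15·14·13·12·11·10·9·8·7·6·5·4 = 59,281,238,016,000, so C(17,14) ≤ 59,281,238,016,000. (The bound is loose by a factor of 14! = 87,178,291,200: C(17,14) = 59,281,238,016,000/87,178,291,200 = 680.)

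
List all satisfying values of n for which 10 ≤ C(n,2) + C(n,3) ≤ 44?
4, 5, 6
C(3,2)+C(3,3)=4; C(4,2)+C(4,3)=10; C(5,2)+C(5,3)=20; C(6,2)+C(6,3)=35; C(7,2)+C(7,3)=56. So valid n = 4, 5, 6.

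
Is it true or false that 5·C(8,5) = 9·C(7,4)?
False

Reasoning: Absorption identity k·C(n,k) = n·C(n-1,k-1). LHS = 5·56 = 280; RHS = 9·35 = 315.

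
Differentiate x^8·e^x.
(8x^7 + x^8)e^x

Explanation: Product rule: d/dx[x^8]·e^x + x^8·d/dx[e^x] = 8x^{7}e^x + x^8e^x.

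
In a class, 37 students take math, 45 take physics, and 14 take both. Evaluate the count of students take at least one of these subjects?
|A∪B| = |A|+|B|-|A∩B| = 37+45-14 = 68.

Answer: 68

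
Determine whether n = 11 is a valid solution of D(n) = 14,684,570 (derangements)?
Yes

Reasoning: D(11) = (11-1)·[D(10) + D(9)] = 10·[1,334,961 + 133,496] = 14,684,570, which equals 14,684,570.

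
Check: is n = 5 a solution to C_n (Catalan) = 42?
Yes

Working:
C_5 = C(10,5)/(5+1) = 252/6 = 42, which equals 42.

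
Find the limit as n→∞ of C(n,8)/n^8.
1/40320

Working:
C(n,8) ≈ n^8/8! for large n. Limit = 1/8! = 1/40320.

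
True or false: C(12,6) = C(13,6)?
False

LHS = C(12,6) = 924; RHS = C(13,6) = 1,716. 924 ≠ 1,716, so the statement does not hold.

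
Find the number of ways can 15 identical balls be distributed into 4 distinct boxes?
816

Solution: C(15+4-1, 4-1) = C(18, 3) = 816.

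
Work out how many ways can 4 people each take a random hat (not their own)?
Using D(n) = (n-1)[D(n-1) + D(n-2)]:
D(4) = (4-1) × [D(3) + D(2)]
      = 3 × [2 + 1]
      = 3 × 3
      = 9
Final answer: 9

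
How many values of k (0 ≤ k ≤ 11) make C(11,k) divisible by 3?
6

Solution: Checking C(11,k) mod 3 for k = 0..11: divisible at k = 3, 4, 5, 6, 7, 8. That's 6 values.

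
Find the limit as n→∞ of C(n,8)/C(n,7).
∞
C(n,8)/C(n,7) = (n-7)/8 → ∞ as n → ∞.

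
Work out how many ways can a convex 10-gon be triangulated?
1,430
Using the Catalan number formula: C_n = C(2n, n) / (n+1)
C_8 = C(16, 8) / (8+1)
     = 12870 / 9
     = 1,430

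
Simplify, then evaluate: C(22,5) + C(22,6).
By Pascal's identity: C(23,6) = 100,947.
Final answer: 100,947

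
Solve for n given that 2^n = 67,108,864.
26

Working:
67,108,864 = 1,024 × 1,024 × 64 = 2^10 × 2^10 × 2^6 = 2^26, so n = 26.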